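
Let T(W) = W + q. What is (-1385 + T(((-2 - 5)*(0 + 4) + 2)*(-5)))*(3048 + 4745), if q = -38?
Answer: -10076349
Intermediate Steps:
T(W) = -38 + W (T(W) = W - 38 = -38 + W)
(-1385 + T(((-2 - 5)*(0 + 4) + 2)*(-5)))*(3048 + 4745) = (-1385 + (-38 + ((-2 - 5)*(0 + 4) + 2)*(-5)))*(3048 + 4745) = (-1385 + (-38 + (-7*4 + 2)*(-5)))*7793 = (-1385 + (-38 + (-28 + 2)*(-5)))*7793 = (-1385 + (-38 - 26*(-5)))*7793 = (-1385 + (-38 + 130))*7793 = (-1385 + 92)*7793 = -1293*7793 = -10076349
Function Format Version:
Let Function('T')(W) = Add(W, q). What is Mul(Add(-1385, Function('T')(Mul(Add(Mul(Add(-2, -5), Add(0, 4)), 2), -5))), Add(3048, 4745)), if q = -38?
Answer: -10076349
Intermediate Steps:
Function('T')(W) = Add(-38, W) (Function('T')(W) = Add(W, -38) = Add(-38, W))
Mul(Add(-1385, Function('T')(Mul(Add(Mul(Add(-2, -5), Add(0, 4)), 2), -5))), Add(3048, 4745)) = Mul(Add(-1385, Add(-38, Mul(Add(Mul(Add(-2, -5), Add(0, 4)), 2), -5))), Add(3048, 4745)) = Mul(Add(-1385, Add(-38, Mul(Add(Mul(-7, 4), 2), -5))), 7793) = Mul(Add(-1385, Add(-38, Mul(Add(-28, 2), -5))), 7793) = Mul(Add(-1385, Add(-38, Mul(-26, -5))), 7793) = Mul(Add(-1385, Add(-38, 130)), 7793) = Mul(Add(-1385, 92), 7793) = Mul(-1293, 7793) = -10076349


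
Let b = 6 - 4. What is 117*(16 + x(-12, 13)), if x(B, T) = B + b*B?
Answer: -2340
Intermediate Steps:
b = 2
x(B, T) = 3*B (x(B, T) = B + 2*B = 3*B)
117*(16 + x(-12, 13)) = 117*(16 + 3*(-12)) = 117*(16 - 36) = 117*(-20) = -2340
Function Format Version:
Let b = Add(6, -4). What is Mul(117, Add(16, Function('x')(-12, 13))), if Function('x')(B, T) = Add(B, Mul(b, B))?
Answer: -2340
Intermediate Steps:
b = 2
Function('x')(B, T) = Mul(3, B) (Function('x')(B, T) = Add(B, Mul(2, B)) = Mul(3, B))
Mul(117, Add(16, Function('x')(-12, 13))) = Mul(117, Add(16, Mul(3, -12))) = Mul(117, Add(16, -36)) = Mul(117, -20) = -2340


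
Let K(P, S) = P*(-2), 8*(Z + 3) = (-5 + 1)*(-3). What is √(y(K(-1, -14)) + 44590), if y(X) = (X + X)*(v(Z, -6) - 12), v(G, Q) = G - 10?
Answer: 12*√309 ≈ 210.94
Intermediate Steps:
Z = -3/2 (Z = -3 + ((-5 + 1)*(-3))/8 = -3 + (-4*(-3))/8 = -3 + (⅛)*12 = -3 + 3/2 = -3/2 ≈ -1.5000)
K(P, S) = -2*P
v(G, Q) = -10 + G
y(X) = -47*X (y(X) = (X + X)*((-10 - 3/2) - 12) = (2*X)*(-23/2 - 12) = (2*X)*(-47/2) = -47*X)
√(y(K(-1, -14)) + 44590) = √(-(-94)*(-1) + 44590) = √(-47*2 + 44590) = √(-94 + 44590) = √44496 = 12*√309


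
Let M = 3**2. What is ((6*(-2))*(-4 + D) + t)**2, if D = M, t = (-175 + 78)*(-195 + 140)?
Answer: 27825625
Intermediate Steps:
t = 5335 (t = -97*(-55) = 5335)
M = 9
D = 9
((6*(-2))*(-4 + D) + t)**2 = ((6*(-2))*(-4 + 9) + 5335)**2 = (-12*5 + 5335)**2 = (-60 + 5335)**2 = 5275**2 = 27825625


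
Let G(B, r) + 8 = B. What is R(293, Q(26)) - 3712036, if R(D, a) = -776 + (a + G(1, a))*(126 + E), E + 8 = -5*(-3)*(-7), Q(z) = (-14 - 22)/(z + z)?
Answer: -3712912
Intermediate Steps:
G(B, r) = -8 + B
Q(z) = -18/z (Q(z) = -36*1/(2*z) = -18/z)
E = -113 (E = -8 - 5*(-3)*(-7) = -8 + 15*(-7) = -8 - 105 = -113)
R(D, a) = -867 + 13*a (R(D, a) = -776 + (a + (-8 + 1))*(126 - 113) = -776 + (a - 7)*13 = -776 + (-7 + a)*13 = -776 + (-91 + 13*a) = -867 + 13*a)
R(293, Q(26)) - 3712036 = (-867 + 13*(-18/26)) - 3712036 = (-867 + 13*(-18*1/26)) - 3712036 = (-867 + 13*(-9/13)) - 3712036 = (-867 - 9) - 3712036 = -876 - 3712036 = -3712912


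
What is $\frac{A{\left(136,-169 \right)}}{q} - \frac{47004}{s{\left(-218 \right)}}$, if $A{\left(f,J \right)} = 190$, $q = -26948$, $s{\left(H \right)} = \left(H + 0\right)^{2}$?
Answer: $- \frac{159461669}{160084594} \approx -0.99611$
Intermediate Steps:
$s{\left(H \right)} = H^{2}$
$\frac{A{\left(136,-169 \right)}}{q} - \frac{47004}{s{\left(-218 \right)}} = \frac{190}{-26948} - \frac{47004}{\left(-218\right)^{2}} = 190 \left(- \frac{1}{26948}\right) - \frac{47004}{47524} = - \frac{95}{13474} - \frac{11751}{11881} = - \frac{159461669}{160084594}$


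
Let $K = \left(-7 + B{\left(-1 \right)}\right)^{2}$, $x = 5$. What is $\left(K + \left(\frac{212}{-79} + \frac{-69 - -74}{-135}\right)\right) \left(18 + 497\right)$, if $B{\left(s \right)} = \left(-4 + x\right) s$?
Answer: $\frac{67315135}{2133} \approx 31559.0$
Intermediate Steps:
$B{\left(s \right)} = s$ ($B{\left(s \right)} = \left(-4 + 5\right) s = 1 s = s$)
$K = 64$ ($K = \left(-7 - 1\right)^{2} = \left(-8\right)^{2} = 64$)
$\left(K + \left(\frac{212}{-79} + \frac{-69 - -74}{-135}\right)\right) \left(18 + 497\right) = \left(64 + \left(\frac{212}{-79} + \frac{-69 - -74}{-135}\right)\right) \left(18 + 497\right) = \left(64 + \left(212 \left(- \frac{1}{79}\right) + \left(-69 + 74\right) \left(- \frac{1}{135}\right)\right)\right) 515 = \left(64 + \left(- \frac{212}{79} + 5 \left(- \frac{1}{135}\right)\right)\right) 515 = \left(64 - \frac{5803}{2133}\right) 515 = \frac{130709}{2133} \cdot 515 = \frac{67315135}{2133}$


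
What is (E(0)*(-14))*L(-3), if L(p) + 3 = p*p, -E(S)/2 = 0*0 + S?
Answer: 0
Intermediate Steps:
E(S) = -2*S (E(S) = -2*(0*0 + S) = -2*(0 + S) = -2*S)
L(p) = -3 + p**2 (L(p) = -3 + p*p = -3 + p**2)
(E(0)*(-14))*L(-3) = (-2*0*(-14))*(-3 + (-3)**2) = (0*(-14))*(-3 + 9) = 0*6 = 0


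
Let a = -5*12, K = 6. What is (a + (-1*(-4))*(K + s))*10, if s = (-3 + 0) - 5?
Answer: -680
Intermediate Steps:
a = -60
s = -8 (s = -3 - 5 = -8)
(a + (-1*(-4))*(K + s))*10 = (-60 + (-1*(-4))*(6 - 8))*10 = (-60 + 4*(-2))*10 = (-60 - 8)*10 = -68*10 = -680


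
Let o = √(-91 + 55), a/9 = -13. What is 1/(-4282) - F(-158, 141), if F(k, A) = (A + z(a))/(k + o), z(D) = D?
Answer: 2026543/13381250 + 18*I/3125 ≈ 0.15145 + 0.00576*I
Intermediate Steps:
a = -117 (a = 9*(-13) = -117)
o = 6*I (o = √(-36) = 6*I ≈ 6.0*I)
F(k, A) = (-117 + A)/(k + 6*I) (F(k, A) = (A - 117)/(k + 6*I) = (-117 + A)/(k + 6*I))
1/(-4282) - F(-158, 141) = 1/(-4282) - (-117 + 141)/(-158 + 6*I) = -1/4282 - (-158 - 6*I)/25000*24 = -1/4282 - 3*(-158 - 6*I)/3125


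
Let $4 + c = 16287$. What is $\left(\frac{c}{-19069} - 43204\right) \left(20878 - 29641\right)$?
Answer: $\frac{7219602244917}{19069} \approx 3.786 \cdot 10^{8}$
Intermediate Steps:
$c = 16283$ ($c = -4 + 16287 = 16283$)
$\left(\frac{c}{-19069} - 43204\right) \left(20878 - 29641\right) = \left(\frac{16283}{-19069} - 43204\right) \left(20878 - 29641\right) = \left(16283 \left(- \frac{1}{19069}\right) - 43204\right) \left(-8763\right) = \left(- \frac{16283}{19069} - 43204\right) \left(-8763\right) = \left(- \frac{823873359}{19069}\right) \left(-8763\right) = \frac{7219602244917}{19069}$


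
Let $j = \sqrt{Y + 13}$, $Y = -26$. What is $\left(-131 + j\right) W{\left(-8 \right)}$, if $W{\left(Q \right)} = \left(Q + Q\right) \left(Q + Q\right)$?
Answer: $-33536 + 256 i \sqrt{13} \approx -33536.0 + 923.02 i$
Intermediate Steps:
$j = i \sqrt{13}$ ($j = \sqrt{-26 + 13} = \sqrt{-13} = i \sqrt{13} \approx 3.6056 i$)
$W{\left(Q \right)} = 4 Q^{2}$ ($W{\left(Q \right)} = 2 Q 2 Q = 4 Q^{2}$)
$\left(-131 + j\right) W{\left(-8 \right)} = \left(-131 + i \sqrt{13}\right) 4 \left(-8\right)^{2} = \left(-131 + i \sqrt{13}\right) 4 \cdot 64 = \left(-131 + i \sqrt{13}\right) 256 = -33536 + 256 i \sqrt{13}$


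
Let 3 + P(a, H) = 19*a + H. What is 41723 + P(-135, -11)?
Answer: 39144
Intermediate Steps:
P(a, H) = -3 + H + 19*a (P(a, H) = -3 + (19*a + H) = -3 + (H + 19*a) = -3 + H + 19*a)
41723 + P(-135, -11) = 41723 + (-3 - 11 + 19*(-135)) = 41723 + (-3 - 11 - 2565) = 41723 - 2579 = 39144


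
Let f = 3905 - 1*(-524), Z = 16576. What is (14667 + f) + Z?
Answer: 35672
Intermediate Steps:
f = 4429 (f = 3905 + 524 = 4429)
(14667 + f) + Z = (14667 + 4429) + 16576 = 19096 + 16576 = 35672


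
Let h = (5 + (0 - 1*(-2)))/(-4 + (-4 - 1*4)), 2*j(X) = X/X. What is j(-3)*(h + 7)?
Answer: 77/24 ≈ 3.2083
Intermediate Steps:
j(X) = ½ (j(X) = (X/X)/2 = (½)*1 = ½)
h = -7/12 (h = (5 + (0 + 2))/(-4 + (-4 - 4)) = (5 + 2)/(-4 - 8) = 7/(-12) = 7*(-1/12) = -7/12 ≈ -0.58333)
j(-3)*(h + 7) = (-7/12 + 7)/2 = (½)*(77/12) = 77/24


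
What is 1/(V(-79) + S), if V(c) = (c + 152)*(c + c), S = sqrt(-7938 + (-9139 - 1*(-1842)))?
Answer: -11534/133048391 - I*sqrt(15235)/133048391 ≈ -8.669e-5 - 9.2771e-7*I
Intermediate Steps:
S = I*sqrt(15235) (S = sqrt(-7938 + (-9139 + 1842)) = sqrt(-7938 - 7297) = sqrt(-15235) = I*sqrt(15235) ≈ 123.43*I)
V(c) = 2*c*(152 + c) (V(c) = (152 + c)*(2*c) = 2*c*(152 + c))
1/(V(-79) + S) = 1/(2*(-79)*(152 - 79) + I*sqrt(15235)) = 1/(2*(-79)*73 + I*sqrt(15235)) = 1/(-11534 + I*sqrt(15235))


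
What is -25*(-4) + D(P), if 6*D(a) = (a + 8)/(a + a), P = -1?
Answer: 1193/12 ≈ 99.417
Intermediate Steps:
D(a) = (8 + a)/(12*a) (D(a) = ((a + 8)/(a + a))/6 = ((8 + a)/((2*a)))/6 = ((8 + a)*(1/(2*a)))/6 = ((8 + a)/(2*a))/6 = (8 + a)/(12*a))
-25*(-4) + D(P) = -25*(-4) + (1/12)*(8 - 1)/(-1) = 100 + (1/12)*(-1)*7 = 100 - 7/12 = 1193/12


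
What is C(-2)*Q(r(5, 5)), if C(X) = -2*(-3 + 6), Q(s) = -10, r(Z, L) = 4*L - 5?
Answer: 60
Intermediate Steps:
r(Z, L) = -5 + 4*L
C(X) = -6 (C(X) = -2*3 = -6)
C(-2)*Q(r(5, 5)) = -6*(-10) = 60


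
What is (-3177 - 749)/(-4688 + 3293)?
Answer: 3926/1395 ≈ 2.8143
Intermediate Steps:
(-3177 - 749)/(-4688 + 3293) = -3926/(-1395) = -3926*(-1/1395) = 3926/1395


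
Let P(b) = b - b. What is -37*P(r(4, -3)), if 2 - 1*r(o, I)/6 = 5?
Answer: 0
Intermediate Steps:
r(o, I) = -18 (r(o, I) = 12 - 6*5 = 12 - 30 = -18)
P(b) = 0
-37*P(r(4, -3)) = -37*0 = 0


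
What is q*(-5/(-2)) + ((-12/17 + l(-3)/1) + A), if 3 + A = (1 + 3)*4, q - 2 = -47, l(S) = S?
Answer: -3509/34 ≈ -103.21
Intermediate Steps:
q = -45 (q = 2 - 47 = -45)
A = 13 (A = -3 + (1 + 3)*4 = -3 + 4*4 = -3 + 16 = 13)
q*(-5/(-2)) + ((-12/17 + l(-3)/1) + A) = -(-225)/(-2) + ((-12/17 - 3/1) + 13) = -(-225)*(-1)/2 + ((-12*1/17 - 3*1) + 13) = -45*5/2 + ((-12/17 - 3) + 13) = -225/2 + (-63/17 + 13) = -225/2 + 158/17 = -3509/34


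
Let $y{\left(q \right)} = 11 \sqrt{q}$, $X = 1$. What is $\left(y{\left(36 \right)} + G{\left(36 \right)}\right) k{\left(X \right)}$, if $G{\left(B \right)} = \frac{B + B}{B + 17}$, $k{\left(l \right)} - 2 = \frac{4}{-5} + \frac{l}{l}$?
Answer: $\frac{7854}{53} \approx 148.19$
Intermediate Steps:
$k{\left(l \right)} = \frac{11}{5}$ ($k{\left(l \right)} = 2 + \left(\frac{4}{-5} + \frac{l}{l}\right) = 2 + \left(4 \left(- \frac{1}{5}\right) + 1\right) = 2 + \left(- \frac{4}{5} + 1\right) = 2 + \frac{1}{5} = \frac{11}{5}$)
$G{\left(B \right)} = \frac{2 B}{17 + B}$
$\left(y{\left(36 \right)} + G{\left(36 \right)}\right) k{\left(X \right)} = \left(11 \sqrt{36} + 2 \cdot 36 \frac{1}{17 + 36}\right) \frac{11}{5} = \left(11 \cdot 6 + 2 \cdot 36 \cdot \frac{1}{53}\right) \frac{11}{5} = \left(66 + 2 \cdot 36 \cdot \frac{1}{53}\right) \frac{11}{5} = \left(66 + \frac{72}{53}\right) \frac{11}{5} = \frac{3570}{53} \cdot \frac{11}{5} = \frac{7854}{53}$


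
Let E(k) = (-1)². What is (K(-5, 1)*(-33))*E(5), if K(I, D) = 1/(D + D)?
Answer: -33/2 ≈ -16.500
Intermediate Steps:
K(I, D) = 1/(2*D)
E(k) = 1
(K(-5, 1)*(-33))*E(5) = (((½)/1)*(-33))*1 = (((½)*1)*(-33))*1 = ((½)*(-33))*1 = -33/2*1 = -33/2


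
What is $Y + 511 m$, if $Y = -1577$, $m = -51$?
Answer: $-27638$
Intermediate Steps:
$Y + 511 m = -1577 + 511 \left(-51\right) = -1577 - 26061 = -27638$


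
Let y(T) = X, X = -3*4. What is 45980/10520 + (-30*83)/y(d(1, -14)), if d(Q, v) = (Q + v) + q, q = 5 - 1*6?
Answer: 55722/263 ≈ 211.87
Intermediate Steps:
q = -1 (q = 5 - 6 = -1)
d(Q, v) = -1 + Q + v (d(Q, v) = (Q + v) - 1 = -1 + Q + v)
X = -12
y(T) = -12
45980/10520 + (-30*83)/y(d(1, -14)) = 45980/10520 - 30*83/(-12) = 45980*(1/10520) - 2490*(-1/12) = 2299/526 + 415/2 = 55722/263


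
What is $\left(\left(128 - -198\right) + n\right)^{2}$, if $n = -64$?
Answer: $68644$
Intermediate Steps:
$\left(\left(128 - -198\right) + n\right)^{2} = \left(\left(128 - -198\right) - 64\right)^{2} = \left(\left(128 + 198\right) - 64\right)^{2} = \left(326 - 64\right)^{2} = 262^{2} = 68644$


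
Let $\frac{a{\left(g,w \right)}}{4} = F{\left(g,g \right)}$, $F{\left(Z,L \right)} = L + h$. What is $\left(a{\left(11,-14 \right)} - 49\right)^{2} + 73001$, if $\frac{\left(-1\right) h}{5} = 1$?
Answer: $73626$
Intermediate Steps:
$h = -5$ ($h = \left(-5\right) 1 = -5$)
$F{\left(Z,L \right)} = -5 + L$ ($F{\left(Z,L \right)} = L - 5 = -5 + L$)
$a{\left(g,w \right)} = -20 + 4 g$ ($a{\left(g,w \right)} = 4 \left(-5 + g\right) = -20 + 4 g$)
$\left(a{\left(11,-14 \right)} - 49\right)^{2} + 73001 = \left(\left(-20 + 4 \cdot 11\right) - 49\right)^{2} + 73001 = \left(\left(-20 + 44\right) - 49\right)^{2} + 73001 = \left(24 - 49\right)^{2} + 73001 = \left(-25\right)^{2} + 73001 = 625 + 73001 = 73626$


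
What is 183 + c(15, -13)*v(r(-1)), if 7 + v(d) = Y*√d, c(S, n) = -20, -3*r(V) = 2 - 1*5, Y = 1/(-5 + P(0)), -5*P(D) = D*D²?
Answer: 327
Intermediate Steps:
P(D) = -D³/5 (P(D) = -D*D²/5 = -D³/5)
Y = -⅕ (Y = 1/(-5 - ⅕*0³) = 1/(-5 - ⅕*0) = 1/(-5 + 0) = 1/(-5) = -⅕ ≈ -0.20000)
r(V) = 1 (r(V) = -(2 - 1*5)/3 = -(2 - 5)/3 = -⅓*(-3) = 1)
v(d) = -7 - √d/5
183 + c(15, -13)*v(r(-1)) = 183 - 20*(-7 - √1/5) = 183 - 20*(-7 - ⅕*1) = 183 - 20*(-7 - ⅕) = 183 - 20*(-36/5) = 183 + 144 = 327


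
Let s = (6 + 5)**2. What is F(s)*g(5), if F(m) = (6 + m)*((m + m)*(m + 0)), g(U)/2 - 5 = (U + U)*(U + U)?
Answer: 780950940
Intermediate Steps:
g(U) = 10 + 8*U**2 (g(U) = 10 + 2*((U + U)*(U + U)) = 10 + 2*((2*U)*(2*U)) = 10 + 2*(4*U**2) = 10 + 8*U**2)
s = 121 (s = 11**2 = 121)
F(m) = 2*m**2*(6 + m) (F(m) = (6 + m)*((2*m)*m) = (6 + m)*(2*m**2) = 2*m**2*(6 + m))
F(s)*g(5) = (2*121**2*(6 + 121))*(10 + 8*5**2) = (2*14641*127)*(10 + 8*25) = 3718814*(10 + 200) = 3718814*210 = 780950940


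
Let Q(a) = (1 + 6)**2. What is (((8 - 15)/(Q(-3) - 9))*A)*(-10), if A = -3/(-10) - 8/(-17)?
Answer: 917/680 ≈ 1.3485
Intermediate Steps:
Q(a) = 49 (Q(a) = 7**2 = 49)
A = 131/170 (A = -3*(-1/10) - 8*(-1/17) = 3/10 + 8/17 = 131/170 ≈ 0.77059)
(((8 - 15)/(Q(-3) - 9))*A)*(-10) = (((8 - 15)/(49 - 9))*(131/170))*(-10) = (-7/40*(131/170))*(-10) = (-7*1/40*(131/170))*(-10) = -7/40*131/170*(-10) = -917/6800*(-10) = 917/680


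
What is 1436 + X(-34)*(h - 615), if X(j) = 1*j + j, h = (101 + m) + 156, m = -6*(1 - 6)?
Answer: 23740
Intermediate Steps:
m = 30 (m = -6*(-5) = 30)
h = 287 (h = (101 + 30) + 156 = 131 + 156 = 287)
X(j) = 2*j (X(j) = j + j = 2*j)
1436 + X(-34)*(h - 615) = 1436 + (2*(-34))*(287 - 615) = 1436 - 68*(-328) = 1436 + 22304 = 23740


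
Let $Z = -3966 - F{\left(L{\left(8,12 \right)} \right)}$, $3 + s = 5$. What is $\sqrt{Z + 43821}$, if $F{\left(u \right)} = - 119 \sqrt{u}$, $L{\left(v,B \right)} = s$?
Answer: $\sqrt{39855 + 119 \sqrt{2}} \approx 200.06$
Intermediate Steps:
$s = 2$ ($s = -3 + 5 = 2$)
$L{\left(v,B \right)} = 2$
$Z = -3966 + 119 \sqrt{2}$ ($Z = -3966 - - 119 \sqrt{2} = -3966 + 119 \sqrt{2} \approx -3797.7$)
$\sqrt{Z + 43821} = \sqrt{\left(-3966 + 119 \sqrt{2}\right) + 43821} = \sqrt{39855 + 119 \sqrt{2}}$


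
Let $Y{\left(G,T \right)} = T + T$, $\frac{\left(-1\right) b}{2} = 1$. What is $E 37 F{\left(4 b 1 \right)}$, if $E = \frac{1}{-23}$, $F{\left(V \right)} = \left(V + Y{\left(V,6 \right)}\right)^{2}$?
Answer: $- \frac{592}{23} \approx -25.739$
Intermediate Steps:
$b = -2$ ($b = \left(-2\right) 1 = -2$)
$Y{\left(G,T \right)} = 2 T$
$F{\left(V \right)} = \left(12 + V\right)^{2}$ ($F{\left(V \right)} = \left(V + 2 \cdot 6\right)^{2} = \left(V + 12\right)^{2} = \left(12 + V\right)^{2}$)
$E = - \frac{1}{23} \approx -0.043478$
$E 37 F{\left(4 b 1 \right)} = \left(- \frac{1}{23}\right) 37 \left(12 + 4 \left(-2\right) 1\right)^{2} = - \frac{37 \left(12 - 8\right)^{2}}{23} = - \frac{37 \cdot 4^{2}}{23} = \left(- \frac{37}{23}\right) 16 = - \frac{592}{23}$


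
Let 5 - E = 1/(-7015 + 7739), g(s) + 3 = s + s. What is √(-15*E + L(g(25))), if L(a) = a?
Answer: I*√3666517/362 ≈ 5.2895*I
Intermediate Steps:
g(s) = -3 + 2*s (g(s) = -3 + (s + s) = -3 + 2*s)
E = 3619/724 (E = 5 - 1/(-7015 + 7739) = 5 - 1/724 = 3619/724 ≈ 4.9986)
√(-15*E + L(g(25))) = √(-15*3619/724 + (-3 + 2*25)) = √(-54285/724 + (-3 + 50)) = √(-54285/724 + 47) = √(-20257/724) = I*√3666517/362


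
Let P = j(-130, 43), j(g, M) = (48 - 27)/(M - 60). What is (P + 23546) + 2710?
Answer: 446331/17 ≈ 26255.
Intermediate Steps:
j(g, M) = 21/(-60 + M)
P = -21/17 (P = 21/(-60 + 43) = 21/(-17) = 21*(-1/17) = -21/17 ≈ -1.2353)
(P + 23546) + 2710 = (-21/17 + 23546) + 2710 = 400261/17 + 2710 = 446331/17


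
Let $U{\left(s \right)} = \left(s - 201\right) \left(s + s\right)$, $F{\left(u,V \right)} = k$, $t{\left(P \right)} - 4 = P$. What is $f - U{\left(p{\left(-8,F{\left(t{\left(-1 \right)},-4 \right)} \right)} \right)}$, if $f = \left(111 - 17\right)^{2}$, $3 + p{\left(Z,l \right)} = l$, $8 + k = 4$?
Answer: $5924$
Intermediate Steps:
$t{\left(P \right)} = 4 + P$
$k = -4$ ($k = -8 + 4 = -4$)
$F{\left(u,V \right)} = -4$
$p{\left(Z,l \right)} = -3 + l$
$f = 8836$ ($f = 94^{2} = 8836$)
$U{\left(s \right)} = 2 s \left(-201 + s\right)$ ($U{\left(s \right)} = \left(-201 + s\right) 2 s = 2 s \left(-201 + s\right)$)
$f - U{\left(p{\left(-8,F{\left(t{\left(-1 \right)},-4 \right)} \right)} \right)} = 8836 - 2 \left(-3 - 4\right) \left(-201 - 7\right) = 8836 - 2 \left(-7\right) \left(-201 - 7\right) = 8836 - 2 \left(-7\right) \left(-208\right) = 8836 - 2912 = 5924$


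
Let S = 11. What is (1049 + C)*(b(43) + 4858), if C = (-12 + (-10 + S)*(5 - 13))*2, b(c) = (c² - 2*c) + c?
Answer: 6723976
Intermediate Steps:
b(c) = c² - c
C = -40 (C = (-12 + (-10 + 11)*(5 - 13))*2 = (-12 + 1*(-8))*2 = (-12 - 8)*2 = -20*2 = -40)
(1049 + C)*(b(43) + 4858) = (1049 - 40)*(43*(-1 + 43) + 4858) = 1009*(43*42 + 4858) = 1009*(1806 + 4858) = 1009*6664 = 6723976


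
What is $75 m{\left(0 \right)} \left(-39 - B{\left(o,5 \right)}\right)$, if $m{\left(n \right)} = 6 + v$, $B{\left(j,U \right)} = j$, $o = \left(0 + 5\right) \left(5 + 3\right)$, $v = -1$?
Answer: $-29625$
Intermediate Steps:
$o = 40$ ($o = 5 \cdot 8 = 40$)
$m{\left(n \right)} = 5$ ($m{\left(n \right)} = 6 - 1 = 5$)
$75 m{\left(0 \right)} \left(-39 - B{\left(o,5 \right)}\right) = 75 \cdot 5 \left(-39 - 40\right) = 375 \left(-39 - 40\right) = 375 \left(-79\right) = -29625$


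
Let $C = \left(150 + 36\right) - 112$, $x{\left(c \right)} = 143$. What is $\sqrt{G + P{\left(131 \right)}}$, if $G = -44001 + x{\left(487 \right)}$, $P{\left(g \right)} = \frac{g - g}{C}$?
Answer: $i \sqrt{43858} \approx 209.42 i$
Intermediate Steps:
$C = 74$ ($C = 186 - 112 = 74$)
$P{\left(g \right)} = 0$ ($P{\left(g \right)} = \frac{g - g}{74} = 0 \cdot \frac{1}{74} = 0$)
$G = -43858$ ($G = -44001 + 143 = -43858$)
$\sqrt{G + P{\left(131 \right)}} = \sqrt{-43858 + 0} = \sqrt{-43858} = i \sqrt{43858}$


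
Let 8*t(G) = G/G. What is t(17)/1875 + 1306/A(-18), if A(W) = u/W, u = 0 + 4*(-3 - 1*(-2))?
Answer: 88155001/15000 ≈ 5877.0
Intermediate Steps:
u = -4 (u = 0 + 4*(-3 + 2) = 0 + 4*(-1) = 0 - 4 = -4)
t(G) = ⅛ (t(G) = (G/G)/8 = (⅛)*1 = ⅛)
A(W) = -4/W
t(17)/1875 + 1306/A(-18) = (⅛)/1875 + 1306/((-4/(-18))) = (⅛)*(1/1875) + 1306/((-4*(-1/18))) = 1/15000 + 1306/(2/9) = 1/15000 + 1306*(9/2) = 1/15000 + 5877 = 88155001/15000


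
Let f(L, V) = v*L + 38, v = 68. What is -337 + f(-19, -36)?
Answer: -1591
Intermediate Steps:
f(L, V) = 38 + 68*L (f(L, V) = 68*L + 38 = 38 + 68*L)
-337 + f(-19, -36) = -337 + (38 + 68*(-19)) = -337 + (38 - 1292) = -337 - 1254 = -1591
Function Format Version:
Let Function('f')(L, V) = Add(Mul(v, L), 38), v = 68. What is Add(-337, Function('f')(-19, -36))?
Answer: -1591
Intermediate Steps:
Function('f')(L, V) = Add(38, Mul(68, L)) (Function('f')(L, V) = Add(Mul(68, L), 38) = Add(38, Mul(68, L)))
Add(-337, Function('f')(-19, -36)) = Add(-337, Add(38, Mul(68, -19))) = Add(-337, Add(38, -1292)) = Add(-337, -1254) = -1591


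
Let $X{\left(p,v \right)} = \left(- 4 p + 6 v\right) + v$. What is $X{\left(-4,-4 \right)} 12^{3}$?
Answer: $-20736$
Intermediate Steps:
$X{\left(p,v \right)} = - 4 p + 7 v$
$X{\left(-4,-4 \right)} 12^{3} = \left(\left(-4\right) \left(-4\right) + 7 \left(-4\right)\right) 12^{3} = \left(16 - 28\right) 1728 = \left(-12\right) 1728 = -20736$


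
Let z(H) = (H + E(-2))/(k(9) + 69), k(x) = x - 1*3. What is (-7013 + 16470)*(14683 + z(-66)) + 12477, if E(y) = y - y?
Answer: 3471532146/25 ≈ 1.3886e+8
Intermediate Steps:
k(x) = -3 + x (k(x) = x - 3 = -3 + x)
E(y) = 0
z(H) = H/75 (z(H) = (H + 0)/((-3 + 9) + 69) = H/(6 + 69) = H/75)
(-7013 + 16470)*(14683 + z(-66)) + 12477 = (-7013 + 16470)*(14683 + (1/75)*(-66)) + 12477 = 9457*(14683 - 22/25) + 12477 = 9457*(367053/25) + 12477 = 3471220221/25 + 12477 = 3471532146/25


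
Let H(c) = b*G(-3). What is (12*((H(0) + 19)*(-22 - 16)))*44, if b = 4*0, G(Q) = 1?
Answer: -381216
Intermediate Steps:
b = 0
H(c) = 0 (H(c) = 0*1 = 0)
(12*((H(0) + 19)*(-22 - 16)))*44 = (12*((0 + 19)*(-22 - 16)))*44 = (12*(19*(-38)))*44 = (12*(-722))*44 = -8664*44 = -381216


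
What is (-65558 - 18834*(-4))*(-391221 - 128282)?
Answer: -5079700334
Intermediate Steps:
(-65558 - 18834*(-4))*(-391221 - 128282) = (-65558 + 75336)*(-519503) = 9778*(-519503) = -5079700334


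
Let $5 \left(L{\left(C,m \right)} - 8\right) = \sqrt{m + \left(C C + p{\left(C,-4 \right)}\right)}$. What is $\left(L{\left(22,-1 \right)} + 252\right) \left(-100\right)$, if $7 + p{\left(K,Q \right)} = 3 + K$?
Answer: $-26000 - 20 \sqrt{501} \approx -26448.0$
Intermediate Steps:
$p{\left(K,Q \right)} = -4 + K$ ($p{\left(K,Q \right)} = -7 + \left(3 + K\right) = -4 + K$)
$L{\left(C,m \right)} = 8 + \frac{\sqrt{-4 + C + m + C^{2}}}{5}$ ($L{\left(C,m \right)} = 8 + \frac{\sqrt{m + \left(C C + \left(-4 + C\right)\right)}}{5} = 8 + \frac{\sqrt{m + \left(C^{2} + \left(-4 + C\right)\right)}}{5} = 8 + \frac{\sqrt{m + \left(-4 + C + C^{2}\right)}}{5} = 8 + \frac{\sqrt{-4 + C + m + C^{2}}}{5}$)
$\left(L{\left(22,-1 \right)} + 252\right) \left(-100\right) = \left(\left(8 + \frac{\sqrt{-4 + 22 - 1 + 22^{2}}}{5}\right) + 252\right) \left(-100\right) = \left(\left(8 + \frac{\sqrt{-4 + 22 - 1 + 484}}{5}\right) + 252\right) \left(-100\right) = \left(\left(8 + \frac{\sqrt{501}}{5}\right) + 252\right) \left(-100\right) = \left(260 + \frac{\sqrt{501}}{5}\right) \left(-100\right) = -26000 - 20 \sqrt{501}$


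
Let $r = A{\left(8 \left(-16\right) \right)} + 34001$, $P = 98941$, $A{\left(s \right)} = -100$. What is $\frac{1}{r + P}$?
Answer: $\frac{1}{132842} \approx 7.5277 \cdot 10^{-6}$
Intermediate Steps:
$r = 33901$ ($r = -100 + 34001 = 33901$)
$\frac{1}{r + P} = \frac{1}{33901 + 98941} = \frac{1}{132842}$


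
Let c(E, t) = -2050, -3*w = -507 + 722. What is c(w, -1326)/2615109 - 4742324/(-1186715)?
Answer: 12399261407566/3103389076935 ≈ 3.9954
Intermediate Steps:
w = -215/3 (w = -(-507 + 722)/3 = -1/3*215 = -215/3 ≈ -71.667)
c(w, -1326)/2615109 - 4742324/(-1186715) = -2050/2615109 - 4742324/(-1186715) = -2050*1/2615109 - 4742324*(-1/1186715) = -2050/2615109 + 4742324/1186715 = 12399261407566/3103389076935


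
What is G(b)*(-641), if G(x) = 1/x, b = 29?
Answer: -641/29 ≈ -22.103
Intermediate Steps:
G(b)*(-641) = -641/29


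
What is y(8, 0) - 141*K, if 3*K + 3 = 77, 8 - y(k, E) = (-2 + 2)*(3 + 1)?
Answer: -3470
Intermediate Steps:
y(k, E) = 8 (y(k, E) = 8 - (-2 + 2)*(3 + 1) = 8 - 0*4 = 8 - 1*0 = 8 + 0 = 8)
K = 74/3 (K = -1 + (⅓)*77 = -1 + 77/3 = 74/3 ≈ 24.667)
y(8, 0) - 141*K = 8 - 141*74/3 = 8 - 3478 = -3470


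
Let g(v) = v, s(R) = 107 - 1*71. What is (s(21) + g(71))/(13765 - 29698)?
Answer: -107/15933 ≈ -0.0067156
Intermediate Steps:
s(R) = 36 (s(R) = 107 - 71 = 36)
(s(21) + g(71))/(13765 - 29698) = (36 + 71)/(13765 - 29698) = 107/(-15933) = 107*(-1/15933) = -107/15933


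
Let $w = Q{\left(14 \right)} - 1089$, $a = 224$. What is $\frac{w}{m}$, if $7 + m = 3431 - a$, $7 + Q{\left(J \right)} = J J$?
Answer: $- \frac{9}{32} \approx -0.28125$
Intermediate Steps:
$Q{\left(J \right)} = -7 + J^{2}$ ($Q{\left(J \right)} = -7 + J J = -7 + J^{2}$)
$m = 3200$ ($m = -7 + \left(3431 - 224\right) = -7 + 3207 = 3200$)
$w = -900$ ($w = \left(-7 + 14^{2}\right) - 1089 = \left(-7 + 196\right) - 1089 = 189 - 1089 = -900$)
$\frac{w}{m} = - \frac{900}{3200} = \left(-900\right) \frac{1}{3200} = - \frac{9}{32}$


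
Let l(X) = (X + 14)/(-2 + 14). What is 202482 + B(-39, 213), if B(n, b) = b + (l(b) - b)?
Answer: 2430011/12 ≈ 2.0250e+5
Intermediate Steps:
l(X) = 7/6 + X/12 (l(X) = (14 + X)/12 = (14 + X)*(1/12) = 7/6 + X/12)
B(n, b) = 7/6 + b/12 (B(n, b) = b + ((7/6 + b/12) - b) = b + (7/6 - 11*b/12) = 7/6 + b/12)
202482 + B(-39, 213) = 202482 + (7/6 + (1/12)*213) = 202482 + (7/6 + 71/4) = 202482 + 227/12 = 2430011/12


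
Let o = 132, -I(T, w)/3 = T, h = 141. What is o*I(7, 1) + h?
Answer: -2631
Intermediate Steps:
I(T, w) = -3*T
o*I(7, 1) + h = 132*(-3*7) + 141 = 132*(-21) + 141 = -2772 + 141 = -2631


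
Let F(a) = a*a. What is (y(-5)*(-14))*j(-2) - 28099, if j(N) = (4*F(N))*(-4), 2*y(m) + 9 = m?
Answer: -34371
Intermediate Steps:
y(m) = -9/2 + m/2
F(a) = a**2
j(N) = -16*N**2 (j(N) = (4*N**2)*(-4) = -16*N**2)
(y(-5)*(-14))*j(-2) - 28099 = ((-9/2 + (1/2)*(-5))*(-14))*(-16*(-2)**2) - 28099 = ((-9/2 - 5/2)*(-14))*(-16*4) - 28099 = -7*(-14)*(-64) - 28099 = 98*(-64) - 28099 = -6272 - 28099 = -34371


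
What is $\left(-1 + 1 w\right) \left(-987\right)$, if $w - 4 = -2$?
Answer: $-987$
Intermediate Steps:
$w = 2$ ($w = 4 - 2 = 2$)
$\left(-1 + 1 w\right) \left(-987\right) = \left(-1 + 1 \cdot 2\right) \left(-987\right) = \left(-1 + 2\right) \left(-987\right) = 1 \left(-987\right) = -987$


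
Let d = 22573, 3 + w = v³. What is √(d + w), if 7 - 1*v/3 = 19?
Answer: I*√24086 ≈ 155.2*I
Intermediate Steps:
v = -36 (v = 21 - 3*19 = 21 - 57 = -36)
w = -46659 (w = -3 + (-36)³ = -3 - 46656 = -46659)
√(d + w) = √(22573 - 46659) = √(-24086) = I*√24086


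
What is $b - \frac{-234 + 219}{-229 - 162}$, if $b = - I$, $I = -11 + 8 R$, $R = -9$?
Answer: $\frac{32438}{391} \approx 82.962$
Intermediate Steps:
$I = -83$ ($I = -11 + 8 \left(-9\right) = -11 - 72 = -83$)
$b = 83$ ($b = \left(-1\right) \left(-83\right) = 83$)
$b - \frac{-234 + 219}{-229 - 162} = 83 - \frac{-234 + 219}{-229 - 162} = 83 - - \frac{15}{-391} = 83 - \left(-15\right) \left(- \frac{1}{391}\right) = 83 - \frac{15}{391} = \frac{32438}{391}$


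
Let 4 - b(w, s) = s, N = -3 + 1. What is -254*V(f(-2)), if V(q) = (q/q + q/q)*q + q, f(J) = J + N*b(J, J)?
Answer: 10668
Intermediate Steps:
N = -2
b(w, s) = 4 - s
f(J) = -8 + 3*J (f(J) = J - 2*(4 - J) = J + (-8 + 2*J) = -8 + 3*J)
V(q) = 3*q (V(q) = (1 + 1)*q + q = 2*q + q = 3*q)
-254*V(f(-2)) = -762*(-8 + 3*(-2)) = -762*(-8 - 6) = -762*(-14) = -254*(-42) = 10668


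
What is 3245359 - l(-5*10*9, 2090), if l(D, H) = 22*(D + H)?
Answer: 3209279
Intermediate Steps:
l(D, H) = 22*D + 22*H
3245359 - l(-5*10*9, 2090) = 3245359 - (22*(-5*10*9) + 22*2090) = 3245359 - (22*(-50*9) + 45980) = 3245359 - (22*(-450) + 45980) = 3245359 - (-9900 + 45980) = 3245359 - 1*36080 = 3245359 - 36080 = 3209279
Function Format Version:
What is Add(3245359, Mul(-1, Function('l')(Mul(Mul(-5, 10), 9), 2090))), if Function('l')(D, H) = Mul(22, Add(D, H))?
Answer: 3209279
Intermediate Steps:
Function('l')(D, H) = Add(Mul(22, D), Mul(22, H))
Add(3245359, Mul(-1, Function('l')(Mul(Mul(-5, 10), 9), 2090))) = Add(3245359, Mul(-1, Add(Mul(22, Mul(Mul(-5, 10), 9)), Mul(22, 2090)))) = Add(3245359, Mul(-1, Add(Mul(22, Mul(-50, 9)), 45980))) = Add(3245359, Mul(-1, Add(Mul(22, -450), 45980))) = Add(3245359, Mul(-1, Add(-9900, 45980))) = Add(3245359, Mul(-1, 36080)) = Add(3245359, -36080) = 3209279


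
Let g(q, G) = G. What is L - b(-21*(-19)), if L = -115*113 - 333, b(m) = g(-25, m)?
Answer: -13727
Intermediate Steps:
b(m) = m
L = -13328 (L = -12995 - 333 = -13328)
L - b(-21*(-19)) = -13328 - (-21)*(-19) = -13328 - 1*399 = -13328 - 399 = -13727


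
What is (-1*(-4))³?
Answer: 64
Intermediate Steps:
(-1*(-4))³ = 4³ = 64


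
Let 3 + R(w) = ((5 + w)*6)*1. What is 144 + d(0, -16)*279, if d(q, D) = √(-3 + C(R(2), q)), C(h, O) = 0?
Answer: 144 + 279*I*√3 ≈ 144.0 + 483.24*I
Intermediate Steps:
R(w) = 27 + 6*w (R(w) = -3 + ((5 + w)*6)*1 = -3 + (30 + 6*w)*1 = -3 + (30 + 6*w) = 27 + 6*w)
d(q, D) = I*√3 (d(q, D) = √(-3 + 0) = √(-3) = I*√3)
144 + d(0, -16)*279 = 144 + (I*√3)*279 = 144 + 279*I*√3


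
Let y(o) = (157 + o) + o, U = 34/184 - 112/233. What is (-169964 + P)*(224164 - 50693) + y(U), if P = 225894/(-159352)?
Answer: -12589217167957445425/426983684 ≈ -2.9484e+10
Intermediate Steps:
P = -112947/79676 (P = 225894*(-1/159352) = -112947/79676 ≈ -1.4176)
U = -6343/21436 (U = 34*(1/184) - 112*1/233 = 17/92 - 112/233 = -6343/21436 ≈ -0.29590)
y(o) = 157 + 2*o
(-169964 + P)*(224164 - 50693) + y(U) = (-169964 - 112947/79676)*(224164 - 50693) + (157 + 2*(-6343/21436)) = -13542164611/79676*173471 + (157 - 6343/10718) = -2349172837234781/79676 + 1676383/10718 = -12589217167957445425/426983684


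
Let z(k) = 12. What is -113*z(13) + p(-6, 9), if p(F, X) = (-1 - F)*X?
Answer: -1311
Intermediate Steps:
p(F, X) = X*(-1 - F)
-113*z(13) + p(-6, 9) = -113*12 - 1*9*(1 - 6) = -1356 - 1*9*(-5) = -1356 + 45 = -1311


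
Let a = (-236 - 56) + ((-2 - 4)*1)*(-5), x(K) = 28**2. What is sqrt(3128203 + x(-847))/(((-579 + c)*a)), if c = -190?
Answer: sqrt(3128987)/201478 ≈ 0.0087796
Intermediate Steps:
x(K) = 784
a = -262 (a = -292 - 6*1*(-5) = -292 - 6*(-5) = -292 + 30 = -262)
sqrt(3128203 + x(-847))/(((-579 + c)*a)) = sqrt(3128203 + 784)/(((-579 - 190)*(-262))) = sqrt(3128987)/((-769*(-262))) = sqrt(3128987)/201478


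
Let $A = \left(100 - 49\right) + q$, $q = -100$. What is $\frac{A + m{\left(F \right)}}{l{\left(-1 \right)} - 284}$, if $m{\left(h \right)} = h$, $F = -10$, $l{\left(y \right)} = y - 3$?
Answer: $\frac{59}{288} \approx 0.20486$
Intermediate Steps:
$l{\left(y \right)} = -3 + y$
$A = -49$ ($A = \left(100 - 49\right) - 100 = 51 - 100 = -49$)
$\frac{A + m{\left(F \right)}}{l{\left(-1 \right)} - 284} = \frac{-49 - 10}{\left(-3 - 1\right) - 284} = \frac{1}{-4 - 284} \left(-59\right) = \frac{1}{-288} \left(-59\right) = \left(- \frac{1}{288}\right) \left(-59\right) = \frac{59}{288}$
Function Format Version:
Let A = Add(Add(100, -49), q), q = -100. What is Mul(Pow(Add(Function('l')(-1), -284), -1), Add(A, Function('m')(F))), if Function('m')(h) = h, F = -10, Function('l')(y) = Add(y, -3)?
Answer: Rational(59, 288) ≈ 0.20486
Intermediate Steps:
Function('l')(y) = Add(-3, y)
A = -49 (A = Add(Add(100, -49), -100) = Add(51, -100) = -49)
Mul(Pow(Add(Function('l')(-1), -284), -1), Add(A, Function('m')(F))) = Mul(Pow(Add(Add(-3, -1), -284), -1), Add(-49, -10)) = Mul(Pow(Add(-4, -284), -1), -59) = Mul(Pow(-288, -1), -59) = Mul(Rational(-1, 288), -59) = Rational(59, 288)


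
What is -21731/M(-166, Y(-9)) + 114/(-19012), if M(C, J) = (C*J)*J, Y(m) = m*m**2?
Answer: -1205479964/209652943059 ≈ -0.0057499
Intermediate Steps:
Y(m) = m**3
M(C, J) = C*J**2
-21731/M(-166, Y(-9)) + 114/(-19012) = -21731/((-166*((-9)**3)**2)) + 114/(-19012) = -21731/((-166*(-729)**2)) + 114*(-1/19012) = -21731/((-166*531441)) - 57/9506 = -21731/(-88219206) - 57/9506 = -21731*(-1/88219206) - 57/9506 = 21731/88219206 - 57/9506 = -1205479964/209652943059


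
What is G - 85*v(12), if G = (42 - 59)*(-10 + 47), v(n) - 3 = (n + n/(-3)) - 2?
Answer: -1394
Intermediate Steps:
v(n) = 1 + 2*n/3 (v(n) = 3 + ((n + n/(-3)) - 2) = 3 + ((n + n*(-⅓)) - 2) = 3 + ((n - n/3) - 2) = 3 + (2*n/3 - 2) = 3 + (-2 + 2*n/3) = 1 + 2*n/3)
G = -629 (G = -17*37 = -629)
G - 85*v(12) = -629 - 85*(1 + (⅔)*12) = -629 - 85*(1 + 8) = -629 - 85*9 = -629 - 765 = -1394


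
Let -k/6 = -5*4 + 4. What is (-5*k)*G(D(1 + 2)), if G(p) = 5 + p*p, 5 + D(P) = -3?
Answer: -33120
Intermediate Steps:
D(P) = -8 (D(P) = -5 - 3 = -8)
G(p) = 5 + p²
k = 96 (k = -6*(-5*4 + 4) = -6*(-20 + 4) = -6*(-16) = 96)
(-5*k)*G(D(1 + 2)) = (-5*96)*(5 + (-8)²) = -480*(5 + 64) = -480*69 = -33120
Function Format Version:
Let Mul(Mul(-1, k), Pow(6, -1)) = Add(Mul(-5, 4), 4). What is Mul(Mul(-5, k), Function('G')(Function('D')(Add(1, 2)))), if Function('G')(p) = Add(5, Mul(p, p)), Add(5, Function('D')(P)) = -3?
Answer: -33120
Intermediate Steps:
Function('D')(P) = -8 (Function('D')(P) = Add(-5, -3) = -8)
Function('G')(p) = Add(5, Pow(p, 2))
k = 96 (k = Mul(-6, Add(Mul(-5, 4), 4)) = Mul(-6, Add(-20, 4)) = Mul(-6, -16) = 96)
Mul(Mul(-5, k), Function('G')(Function('D')(Add(1, 2)))) = Mul(Mul(-5, 96), Add(5, Pow(-8, 2))) = Mul(-480, Add(5, 64)) = Mul(-480, 69) = -33120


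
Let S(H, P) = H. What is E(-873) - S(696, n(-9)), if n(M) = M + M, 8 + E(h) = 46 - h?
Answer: 215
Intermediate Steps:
E(h) = 38 - h (E(h) = -8 + (46 - h) = 38 - h)
n(M) = 2*M
E(-873) - S(696, n(-9)) = (38 - 1*(-873)) - 1*696 = (38 + 873) - 696 = 911 - 696 = 215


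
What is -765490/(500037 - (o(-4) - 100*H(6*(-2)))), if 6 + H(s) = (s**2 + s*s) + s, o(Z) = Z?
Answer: -765490/527041 ≈ -1.4524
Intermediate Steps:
H(s) = -6 + s + 2*s**2 (H(s) = -6 + ((s**2 + s*s) + s) = -6 + ((s**2 + s**2) + s) = -6 + (2*s**2 + s) = -6 + (s + 2*s**2) = -6 + s + 2*s**2)
-765490/(500037 - (o(-4) - 100*H(6*(-2)))) = -765490/(500037 - (-4 - 100*(-6 + 6*(-2) + 2*(6*(-2))**2))) = -765490/(500037 - (-4 - 100*(-6 - 12 + 2*(-12)**2))) = -765490/(500037 - (-4 - 100*(-6 - 12 + 2*144))) = -765490/(500037 - (-4 - 100*(-6 - 12 + 288))) = -765490/(500037 - (-4 - 100*270)) = -765490/(500037 - (-4 - 27000)) = -765490/(500037 - 1*(-27004)) = -765490/(500037 + 27004) = -765490/527041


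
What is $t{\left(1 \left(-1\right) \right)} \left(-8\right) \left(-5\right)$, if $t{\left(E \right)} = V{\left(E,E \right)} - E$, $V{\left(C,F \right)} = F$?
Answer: $0$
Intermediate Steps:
$t{\left(E \right)} = 0$ ($t{\left(E \right)} = E - E = 0$)
$t{\left(1 \left(-1\right) \right)} \left(-8\right) \left(-5\right) = 0 \left(-8\right) \left(-5\right) = 0 \left(-5\right) = 0$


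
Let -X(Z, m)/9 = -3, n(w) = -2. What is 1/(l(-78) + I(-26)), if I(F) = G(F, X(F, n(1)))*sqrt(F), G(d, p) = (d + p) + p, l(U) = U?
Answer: -3/1018 - 7*I*sqrt(26)/6617 ≈ -0.002947 - 0.0053942*I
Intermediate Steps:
X(Z, m) = 27 (X(Z, m) = -9*(-3) = 27)
G(d, p) = d + 2*p
I(F) = sqrt(F)*(54 + F) (I(F) = (F + 2*27)*sqrt(F) = (F + 54)*sqrt(F) = (54 + F)*sqrt(F) = sqrt(F)*(54 + F))
1/(l(-78) + I(-26)) = 1/(-78 + sqrt(-26)*(54 - 26)) = 1/(-78 + (I*sqrt(26))*28) = 1/(-78 + 28*I*sqrt(26))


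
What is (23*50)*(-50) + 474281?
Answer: 416781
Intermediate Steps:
(23*50)*(-50) + 474281 = 1150*(-50) + 474281 = -57500 + 474281 = 416781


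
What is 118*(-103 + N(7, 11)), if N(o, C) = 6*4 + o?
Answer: -8496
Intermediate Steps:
N(o, C) = 24 + o
118*(-103 + N(7, 11)) = 118*(-103 + (24 + 7)) = 118*(-103 + 31) = 118*(-72) = -8496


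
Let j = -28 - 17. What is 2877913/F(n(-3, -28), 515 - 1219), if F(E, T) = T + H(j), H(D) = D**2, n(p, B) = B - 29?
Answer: 2877913/1321 ≈ 2178.6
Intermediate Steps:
n(p, B) = -29 + B
j = -45
F(E, T) = 2025 + T (F(E, T) = T + (-45)**2 = T + 2025 = 2025 + T)
2877913/F(n(-3, -28), 515 - 1219) = 2877913/(2025 + (515 - 1219)) = 2877913/(2025 - 704) = 2877913/1321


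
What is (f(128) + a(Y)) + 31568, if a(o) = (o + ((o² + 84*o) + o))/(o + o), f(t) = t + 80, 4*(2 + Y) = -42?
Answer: 127251/4 ≈ 31813.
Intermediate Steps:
Y = -25/2 (Y = -2 + (¼)*(-42) = -2 - 21/2 = -25/2 ≈ -12.500)
f(t) = 80 + t
a(o) = (o² + 86*o)/(2*o) (a(o) = (o + (o² + 85*o))/((2*o)) = (o² + 86*o)*(1/(2*o)) = (o² + 86*o)/(2*o))
(f(128) + a(Y)) + 31568 = ((80 + 128) + (43 + (½)*(-25/2))) + 31568 = (208 + (43 - 25/4)) + 31568 = (208 + 147/4) + 31568 = 979/4 + 31568 = 127251/4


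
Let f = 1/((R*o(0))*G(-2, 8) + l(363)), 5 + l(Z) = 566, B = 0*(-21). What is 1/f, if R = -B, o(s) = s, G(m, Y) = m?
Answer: 561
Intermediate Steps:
B = 0
l(Z) = 561 (l(Z) = -5 + 566 = 561)
R = 0 (R = -1*0 = 0)
f = 1/561 (f = 1/((0*0)*(-2) + 561) = 1/(0*(-2) + 561) = 1/(0 + 561) = 1/561 ≈ 0.0017825)
1/f = 1/(1/561) = 561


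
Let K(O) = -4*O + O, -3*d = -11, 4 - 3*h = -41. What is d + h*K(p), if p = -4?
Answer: 551/3 ≈ 183.67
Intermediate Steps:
h = 15 (h = 4/3 - 1/3*(-41) = 4/3 + 41/3 = 15)
d = 11/3 (d = -1/3*(-11) = 11/3 ≈ 3.6667)
K(O) = -3*O
d + h*K(p) = 11/3 + 15*(-3*(-4)) = 11/3 + 15*12 = 11/3 + 180 = 551/3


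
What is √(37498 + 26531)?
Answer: √64029 ≈ 253.04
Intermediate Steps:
√(37498 + 26531) = √64029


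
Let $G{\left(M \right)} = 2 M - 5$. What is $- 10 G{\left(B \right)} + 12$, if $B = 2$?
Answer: $22$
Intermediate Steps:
$G{\left(M \right)} = -5 + 2 M$
$- 10 G{\left(B \right)} + 12 = - 10 \left(-5 + 2 \cdot 2\right) + 12 = - 10 \left(-5 + 4\right) + 12 = \left(-10\right) \left(-1\right) + 12 = 10 + 12 = 22$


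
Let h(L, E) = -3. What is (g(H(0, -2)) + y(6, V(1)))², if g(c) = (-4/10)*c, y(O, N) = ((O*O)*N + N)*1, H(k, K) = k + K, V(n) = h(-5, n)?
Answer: 303601/25 ≈ 12144.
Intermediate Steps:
V(n) = -3
H(k, K) = K + k
y(O, N) = N + N*O² (y(O, N) = (O²*N + N)*1 = (N*O² + N)*1 = (N + N*O²)*1 = N + N*O²)
g(c) = -2*c/5 (g(c) = (-4*⅒)*c = -2*c/5)
(g(H(0, -2)) + y(6, V(1)))² = (-2*(-2 + 0)/5 - 3*(1 + 6²))² = (-⅖*(-2) - 3*(1 + 36))² = (⅘ - 3*37)² = (⅘ - 111)² = (-551/5)² = 303601/25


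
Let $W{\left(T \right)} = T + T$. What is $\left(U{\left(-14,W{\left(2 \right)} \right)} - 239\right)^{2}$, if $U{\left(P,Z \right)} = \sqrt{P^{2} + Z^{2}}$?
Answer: $57333 - 956 \sqrt{53} \approx 50373.0$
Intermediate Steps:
$W{\left(T \right)} = 2 T$
$\left(U{\left(-14,W{\left(2 \right)} \right)} - 239\right)^{2} = \left(\sqrt{\left(-14\right)^{2} + \left(2 \cdot 2\right)^{2}} - 239\right)^{2} = \left(\sqrt{196 + 4^{2}} - 239\right)^{2} = \left(\sqrt{196 + 16} - 239\right)^{2} = \left(\sqrt{212} - 239\right)^{2} = \left(2 \sqrt{53} - 239\right)^{2} = \left(-239 + 2 \sqrt{53}\right)^{2}$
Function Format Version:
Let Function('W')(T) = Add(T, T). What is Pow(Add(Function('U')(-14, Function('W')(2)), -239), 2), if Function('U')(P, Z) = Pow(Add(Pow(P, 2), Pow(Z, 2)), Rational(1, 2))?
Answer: Add(57333, Mul(-956, Pow(53, Rational(1, 2)))) ≈ 50373.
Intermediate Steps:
Function('W')(T) = Mul(2, T)
Pow(Add(Function('U')(-14, Function('W')(2)), -239), 2) = Pow(Add(Pow(Add(Pow(-14, 2), Pow(Mul(2, 2), 2)), Rational(1, 2)), -239), 2) = Pow(Add(Pow(Add(196, Pow(4, 2)), Rational(1, 2)), -239), 2) = Pow(Add(Pow(Add(196, 16), Rational(1, 2)), -239), 2) = Pow(Add(Pow(212, Rational(1, 2)), -239), 2) = Pow(Add(Mul(2, Pow(53, Rational(1, 2))), -239), 2) = Pow(Add(-239, Mul(2, Pow(53, Rational(1, 2)))), 2)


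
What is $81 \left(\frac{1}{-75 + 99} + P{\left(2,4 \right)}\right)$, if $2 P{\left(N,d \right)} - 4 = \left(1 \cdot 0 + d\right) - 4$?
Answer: $\frac{1323}{8} \approx 165.38$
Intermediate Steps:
$P{\left(N,d \right)} = \frac{d}{2}$ ($P{\left(N,d \right)} = 2 + \frac{\left(1 \cdot 0 + d\right) - 4}{2} = 2 + \frac{\left(0 + d\right) - 4}{2} = 2 + \frac{d - 4}{2} = 2 + \frac{-4 + d}{2} = 2 + \left(-2 + \frac{d}{2}\right) = \frac{d}{2}$)
$81 \left(\frac{1}{-75 + 99} + P{\left(2,4 \right)}\right) = 81 \left(\frac{1}{-75 + 99} + \frac{1}{2} \cdot 4\right) = 81 \left(\frac{1}{24} + 2\right) = 81 \cdot \frac{49}{24} = \frac{1323}{8}$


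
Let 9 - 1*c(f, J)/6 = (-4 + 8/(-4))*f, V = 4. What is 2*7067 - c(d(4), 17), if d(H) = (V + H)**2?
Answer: 11776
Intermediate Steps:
d(H) = (4 + H)**2
c(f, J) = 54 + 36*f (c(f, J) = 54 - 6*(-4 + 8/(-4))*f = 54 - 6*(-4 + 8*(-1/4))*f = 54 - 6*(-4 - 2)*f = 54 - (-36)*f = 54 + 36*f)
2*7067 - c(d(4), 17) = 2*7067 - (54 + 36*(4 + 4)**2) = 14134 - (54 + 36*8**2) = 14134 - (54 + 36*64) = 14134 - (54 + 2304) = 14134 - 1*2358 = 14134 - 2358 = 11776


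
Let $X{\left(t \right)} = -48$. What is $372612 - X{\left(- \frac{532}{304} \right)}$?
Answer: $372660$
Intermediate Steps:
$372612 - X{\left(- \frac{532}{304} \right)} = 372612 - -48 = 372612 + 48 = 372660$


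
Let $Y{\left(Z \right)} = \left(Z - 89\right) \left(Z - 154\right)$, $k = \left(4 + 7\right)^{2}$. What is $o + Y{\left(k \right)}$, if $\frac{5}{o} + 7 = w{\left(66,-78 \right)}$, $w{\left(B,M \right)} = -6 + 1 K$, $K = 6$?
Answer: $- \frac{7397}{7} \approx -1056.7$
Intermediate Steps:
$w{\left(B,M \right)} = 0$ ($w{\left(B,M \right)} = -6 + 1 \cdot 6 = -6 + 6 = 0$)
$k = 121$ ($k = 11^{2} = 121$)
$o = - \frac{5}{7}$ ($o = \frac{5}{-7 + 0} = \frac{5}{-7} = 5 \left(- \frac{1}{7}\right) = - \frac{5}{7} \approx -0.71429$)
$Y{\left(Z \right)} = \left(-154 + Z\right) \left(-89 + Z\right)$ ($Y{\left(Z \right)} = \left(-89 + Z\right) \left(-154 + Z\right) = \left(-154 + Z\right) \left(-89 + Z\right)$)
$o + Y{\left(k \right)} = - \frac{5}{7} + \left(13706 + 121^{2} - 29403\right) = - \frac{5}{7} + \left(13706 + 14641 - 29403\right) = - \frac{5}{7} - 1056 = - \frac{7397}{7}$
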